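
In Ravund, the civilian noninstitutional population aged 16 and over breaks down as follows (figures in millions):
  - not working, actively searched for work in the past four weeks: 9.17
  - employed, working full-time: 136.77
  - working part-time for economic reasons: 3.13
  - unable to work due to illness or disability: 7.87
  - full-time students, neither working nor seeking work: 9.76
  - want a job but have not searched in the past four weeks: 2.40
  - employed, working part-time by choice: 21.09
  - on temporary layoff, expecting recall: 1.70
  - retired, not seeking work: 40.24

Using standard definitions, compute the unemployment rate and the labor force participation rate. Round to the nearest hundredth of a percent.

Unemployment rate ≈ 6.32%; labor force participation rate ≈ 74.04%.

Employed = 136.77 + 3.13 + 21.09 = 160.99 million (anyone who worked, including part-time for economic reasons, counts as employed).
Unemployed = 9.17 + 1.70 = 10.87 million (jobless and actively searching, or on temporary layoff).
Labor force = 160.99 + 10.87 = 171.86 million.
Not in labor force = 7.87 + 9.76 + 2.40 + 40.24 = 60.27 million (those not working and not actively searching are outside the labor force — including those who want a job but have given up searching).
Civilian working-age population = 171.86 + 60.27 = 232.13 million.
Unemployment rate = 10.87 / 171.86 = 6.32%.
Labor force participation rate = 171.86 / 232.13 = 74.04%.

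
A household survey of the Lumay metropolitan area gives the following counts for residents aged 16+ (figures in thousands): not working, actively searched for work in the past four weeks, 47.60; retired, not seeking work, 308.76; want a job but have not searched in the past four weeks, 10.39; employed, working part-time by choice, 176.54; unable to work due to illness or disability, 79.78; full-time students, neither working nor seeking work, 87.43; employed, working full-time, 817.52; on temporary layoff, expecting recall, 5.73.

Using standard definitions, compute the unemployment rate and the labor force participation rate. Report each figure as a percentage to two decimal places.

Unemployment rate ≈ 5.09%; labor force participation rate ≈ 68.29%.

Employed = 176.54 + 817.52 = 994.06 thousand.
Unemployed = 47.60 + 5.73 = 53.33 thousand (jobless and actively searching, or on temporary layoff).
Labor force = 994.06 + 53.33 = 1,047.39 thousand.
Not in labor force = 308.76 + 10.39 + 79.78 + 87.43 = 486.36 thousand (those not working and not actively searching are outside the labor force — including those who want a job but have given up searching).
Civilian working-age population = 1,047.39 + 486.36 = 1,533.75 thousand.
Unemployment rate = 53.33 / 1,047.39 = 5.09%.
Labor force participation rate = 1,047.39 / 1,533.75 = 68.29%.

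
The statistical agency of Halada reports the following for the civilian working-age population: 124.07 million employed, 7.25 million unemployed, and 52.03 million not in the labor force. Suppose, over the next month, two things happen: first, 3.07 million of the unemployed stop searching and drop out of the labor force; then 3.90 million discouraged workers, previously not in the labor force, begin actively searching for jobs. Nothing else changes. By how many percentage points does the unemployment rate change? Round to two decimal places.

Initially, labor force = 124.07 + 7.25 = 131.32 million, so u = 7.25/131.32 = 5.52%.
After the first change, unemployed and labor force both fall by 3.07 → E = 124.07, U = 4.18, labor force = 128.25 million.
After the second change, unemployed and labor force both rise by 3.90 → E = 124.07, U = 8.08, labor force = 132.15 million.
New unemployment rate = 8.08 / 132.15 = 6.11%.
Change = 6.11% − 5.52% = +0.59 percentage points.

The unemployment rate changes by +0.59 percentage points.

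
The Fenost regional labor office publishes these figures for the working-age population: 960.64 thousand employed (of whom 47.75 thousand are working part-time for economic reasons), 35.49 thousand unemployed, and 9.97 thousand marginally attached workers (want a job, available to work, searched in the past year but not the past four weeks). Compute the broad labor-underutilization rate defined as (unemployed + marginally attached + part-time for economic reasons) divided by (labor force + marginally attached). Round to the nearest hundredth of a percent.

Labor force = 960.64 + 35.49 = 996.13 thousand.
Numerator = 35.49 + 9.97 + 47.75 = 93.21 thousand.
Denominator = 996.13 + 9.97 = 1,006.10 thousand.
Broad rate = 93.21 / 1,006.10 = 9.26%.

Broad underutilization rate ≈ 9.26%.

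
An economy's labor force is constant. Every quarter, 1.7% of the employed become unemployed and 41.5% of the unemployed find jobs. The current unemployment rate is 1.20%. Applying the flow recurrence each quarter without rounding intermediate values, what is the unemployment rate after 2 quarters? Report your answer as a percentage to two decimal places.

With a fixed labor force, u_{t+1} = u_t + s·(1−u_t) − f·u_t = u_t·(1−s−f) + s.
Here 1−s−f = 0.568 and s = 0.017.
u_1 = 0.012000 × 0.568 + 0.017 = 0.023816.
u_2 = 0.023816 × 0.568 + 0.017 = 0.030527.

Unemployment rate after two quarters ≈ 3.05%.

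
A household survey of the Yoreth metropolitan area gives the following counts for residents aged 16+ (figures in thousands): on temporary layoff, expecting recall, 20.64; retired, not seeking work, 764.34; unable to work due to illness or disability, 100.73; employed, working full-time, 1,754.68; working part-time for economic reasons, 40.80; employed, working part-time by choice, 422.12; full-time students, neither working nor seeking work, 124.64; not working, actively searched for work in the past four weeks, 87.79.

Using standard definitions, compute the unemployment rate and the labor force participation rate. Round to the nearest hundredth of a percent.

Employed = 1,754.68 + 40.80 + 422.12 = 2,217.60 thousand (anyone who worked, including part-time for economic reasons, counts as employed).
Unemployed = 20.64 + 87.79 = 108.43 thousand (jobless and actively searching, or on temporary layoff).
Labor force = 2,217.60 + 108.43 = 2,326.03 thousand.
Not in labor force = 764.34 + 100.73 + 124.64 = 989.71 thousand (those not working and not actively searching are outside the labor force).
Civilian working-age population = 2,326.03 + 989.71 = 3,315.74 thousand.
Unemployment rate = 108.43 / 2,326.03 = 4.66%.
Labor force participation rate = 2,326.03 / 3,315.74 = 70.15%.

Unemployment rate ≈ 4.66%; labor force participation rate ≈ 70.15%.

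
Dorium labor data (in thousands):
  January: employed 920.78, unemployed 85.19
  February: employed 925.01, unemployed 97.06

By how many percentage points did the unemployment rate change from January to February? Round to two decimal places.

The unemployment rate changed by +1.03 percentage points.

January: labor force = 920.78 + 85.19 = 1,005.97; u = 85.19/1,005.97 = 8.47%.
February: labor force = 925.01 + 97.06 = 1,022.07; u = 97.06/1,022.07 = 9.50%.
Change = 9.50% − 8.47% = +1.03 pp.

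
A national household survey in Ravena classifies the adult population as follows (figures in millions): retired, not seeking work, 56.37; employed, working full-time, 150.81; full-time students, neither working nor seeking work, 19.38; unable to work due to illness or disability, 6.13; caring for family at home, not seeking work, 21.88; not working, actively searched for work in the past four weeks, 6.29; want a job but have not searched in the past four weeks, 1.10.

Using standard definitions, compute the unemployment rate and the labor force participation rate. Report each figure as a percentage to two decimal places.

Employed = 150.81 million.
Unemployed = 6.29 million.
Labor force = 150.81 + 6.29 = 157.10 million.
Not in labor force = 56.37 + 19.38 + 6.13 + 21.88 + 1.10 = 104.86 million (those not working and not actively searching are outside the labor force — including those who want a job but have given up searching).
Civilian working-age population = 157.10 + 104.86 = 261.96 million.
Unemployment rate = 6.29 / 157.10 = 4.00%.
Labor force participation rate = 157.10 / 261.96 = 59.97%.

Unemployment rate ≈ 4.00%; labor force participation rate ≈ 59.97%.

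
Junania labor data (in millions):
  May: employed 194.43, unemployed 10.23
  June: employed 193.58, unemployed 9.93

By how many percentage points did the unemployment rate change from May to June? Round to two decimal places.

The unemployment rate changed by −0.12 percentage points.

May: labor force = 194.43 + 10.23 = 204.66; u = 10.23/204.66 = 5.00%.
June: labor force = 193.58 + 9.93 = 203.51; u = 9.93/203.51 = 4.88%.
Change = 4.88% − 5.00% = −0.12 pp.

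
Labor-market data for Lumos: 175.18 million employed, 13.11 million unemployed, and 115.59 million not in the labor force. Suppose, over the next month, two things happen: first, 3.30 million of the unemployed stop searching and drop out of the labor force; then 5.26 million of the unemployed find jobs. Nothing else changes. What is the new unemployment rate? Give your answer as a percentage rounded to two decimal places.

New unemployment rate ≈ 2.46%.

Initially, labor force = 175.18 + 13.11 = 188.29 million, so u = 13.11/188.29 = 6.96%.
After the first change, unemployed and labor force both fall by 3.30 → E = 175.18, U = 9.81, labor force = 184.99 million.
After the second change, unemployed falls and employed rises by 5.26; labor force unchanged → E = 180.44, U = 4.55, labor force = 184.99 million.
New unemployment rate = 4.55 / 184.99 = 2.46%.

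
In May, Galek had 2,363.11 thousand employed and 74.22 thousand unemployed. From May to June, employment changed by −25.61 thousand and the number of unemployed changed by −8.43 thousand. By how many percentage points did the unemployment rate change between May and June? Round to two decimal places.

May: labor force = 2,363.11 + 74.22 = 2,437.33; u = 74.22/2,437.33 = 3.05%.
June: labor force = 2,337.50 + 65.79 = 2,403.29; u = 65.79/2,403.29 = 2.74%.
Change = 2.74% − 3.05% = −0.31 pp.

The unemployment rate changed by −0.31 percentage points.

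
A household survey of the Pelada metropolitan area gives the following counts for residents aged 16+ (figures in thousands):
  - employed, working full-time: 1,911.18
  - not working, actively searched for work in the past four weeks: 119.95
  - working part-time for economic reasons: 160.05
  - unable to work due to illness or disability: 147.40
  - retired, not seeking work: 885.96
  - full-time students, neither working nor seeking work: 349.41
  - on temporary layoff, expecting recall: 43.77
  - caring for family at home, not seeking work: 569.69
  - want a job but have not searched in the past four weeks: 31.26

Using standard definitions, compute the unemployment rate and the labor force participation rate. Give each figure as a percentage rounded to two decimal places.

Unemployment rate ≈ 7.33%; labor force participation rate ≈ 52.98%.

Employed = 1,911.18 + 160.05 = 2,071.23 thousand (anyone who worked, including part-time for economic reasons, counts as employed).
Unemployed = 119.95 + 43.77 = 163.72 thousand (jobless and actively searching, or on temporary layoff).
Labor force = 2,071.23 + 163.72 = 2,234.95 thousand.
Not in labor force = 147.40 + 885.96 + 349.41 + 569.69 + 31.26 = 1,983.72 thousand (those not working and not actively searching are outside the labor force — including those who want a job but have given up searching).
Civilian working-age population = 2,234.95 + 1,983.72 = 4,218.67 thousand.
Unemployment rate = 163.72 / 2,234.95 = 7.33%.
Labor force participation rate = 2,234.95 / 4,218.67 = 52.98%.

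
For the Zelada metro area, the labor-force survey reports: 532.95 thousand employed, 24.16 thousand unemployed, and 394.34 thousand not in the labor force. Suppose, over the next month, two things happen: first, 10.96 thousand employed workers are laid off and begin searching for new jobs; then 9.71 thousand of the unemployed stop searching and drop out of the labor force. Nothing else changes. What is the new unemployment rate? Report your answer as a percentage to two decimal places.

Initially, labor force = 532.95 + 24.16 = 557.11 thousand, so u = 24.16/557.11 = 4.34%.
After the first change, employed falls and unemployed rises by 10.96; labor force unchanged → E = 521.99, U = 35.12, labor force = 557.11 thousand.
After the second change, unemployed and labor force both fall by 9.71 → E = 521.99, U = 25.41, labor force = 547.40 thousand.
New unemployment rate = 25.41 / 547.40 = 4.64%.

New unemployment rate ≈ 4.64%.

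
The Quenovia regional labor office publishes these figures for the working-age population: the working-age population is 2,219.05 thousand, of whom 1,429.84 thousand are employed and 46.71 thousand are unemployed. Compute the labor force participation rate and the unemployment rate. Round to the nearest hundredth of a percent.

Labor force participation rate ≈ 66.54%; unemployment rate ≈ 3.16%.

Labor force = employed + unemployed = 1,429.84 + 46.71 = 1,476.55 thousand.
Unemployment rate = 46.71 / 1,476.55 = 3.16%.
Labor force participation rate = 1,476.55 / 2,219.05 = 66.54%.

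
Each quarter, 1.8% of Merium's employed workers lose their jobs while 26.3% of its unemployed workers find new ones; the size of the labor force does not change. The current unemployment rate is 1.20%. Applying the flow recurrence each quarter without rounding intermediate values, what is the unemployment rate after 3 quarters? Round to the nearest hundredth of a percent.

Unemployment rate after three quarters ≈ 4.47%.

With a fixed labor force, u_{t+1} = u_t + s·(1−u_t) − f·u_t = u_t·(1−s−f) + s.
Here 1−s−f = 0.719 and s = 0.018.
u_1 = 0.012000 × 0.719 + 0.018 = 0.026628.
u_2 = 0.026628 × 0.719 + 0.018 = 0.037146.
u_3 = 0.037146 × 0.719 + 0.018 = 0.044708.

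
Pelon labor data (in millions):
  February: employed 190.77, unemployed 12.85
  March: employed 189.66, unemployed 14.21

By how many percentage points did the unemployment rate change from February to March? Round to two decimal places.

February: labor force = 190.77 + 12.85 = 203.62; u = 12.85/203.62 = 6.31%.
March: labor force = 189.66 + 14.21 = 203.87; u = 14.21/203.87 = 6.97%.
Change = 6.97% − 6.31% = +0.66 pp.

The unemployment rate changed by +0.66 percentage points.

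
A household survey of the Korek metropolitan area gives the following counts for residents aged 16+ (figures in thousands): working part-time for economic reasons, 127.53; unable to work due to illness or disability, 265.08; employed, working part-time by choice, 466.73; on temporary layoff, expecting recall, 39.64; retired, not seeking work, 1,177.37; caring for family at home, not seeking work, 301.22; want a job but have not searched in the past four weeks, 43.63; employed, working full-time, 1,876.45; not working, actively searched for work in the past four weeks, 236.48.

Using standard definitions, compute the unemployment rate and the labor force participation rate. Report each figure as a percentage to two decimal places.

Unemployment rate ≈ 10.05%; labor force participation rate ≈ 60.58%.

Employed = 127.53 + 466.73 + 1,876.45 = 2,470.71 thousand (anyone who worked, including part-time for economic reasons, counts as employed).
Unemployed = 39.64 + 236.48 = 276.12 thousand (jobless and actively searching, or on temporary layoff).
Labor force = 2,470.71 + 276.12 = 2,746.83 thousand.
Not in labor force = 265.08 + 1,177.37 + 301.22 + 43.63 = 1,787.30 thousand (those not working and not actively searching are outside the labor force — including those who want a job but have given up searching).
Civilian working-age population = 2,746.83 + 1,787.30 = 4,534.13 thousand.
Unemployment rate = 276.12 / 2,746.83 = 10.05%.
Labor force participation rate = 2,746.83 / 4,534.13 = 60.58%.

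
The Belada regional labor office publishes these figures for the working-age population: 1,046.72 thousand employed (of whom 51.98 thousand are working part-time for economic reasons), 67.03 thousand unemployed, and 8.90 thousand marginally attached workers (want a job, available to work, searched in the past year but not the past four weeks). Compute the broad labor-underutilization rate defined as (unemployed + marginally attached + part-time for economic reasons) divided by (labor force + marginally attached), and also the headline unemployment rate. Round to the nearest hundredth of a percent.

Labor force = 1,046.72 + 67.03 = 1,113.75 thousand.
Numerator = 67.03 + 8.90 + 51.98 = 127.91 thousand.
Denominator = 1,113.75 + 8.90 = 1,122.65 thousand.
Broad rate = 127.91 / 1,122.65 = 11.39%.
Headline unemployment rate = 67.03 / 1,113.75 = 6.02%.

Broad underutilization rate ≈ 11.39%; headline unemployment rate ≈ 6.02%.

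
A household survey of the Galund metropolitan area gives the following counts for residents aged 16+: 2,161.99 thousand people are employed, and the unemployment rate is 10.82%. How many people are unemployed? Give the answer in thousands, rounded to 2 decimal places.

Let U be the number unemployed. The labor force is E + U, and U/(E+U) = 0.1082.
So U = 0.1082 × 2,161.99 / (1 − 0.1082) = 233.9273 / 0.8918 ≈ 262.31 thousand.

About 262.31 thousand are unemployed.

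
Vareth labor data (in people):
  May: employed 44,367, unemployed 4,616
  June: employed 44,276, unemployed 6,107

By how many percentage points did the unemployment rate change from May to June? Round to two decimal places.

May: labor force = 44,367 + 4,616 = 48,983; u = 4,616/48,983 = 9.42%.
June: labor force = 44,276 + 6,107 = 50,383; u = 6,107/50,383 = 12.12%.
Change = 12.12% − 9.42% = +2.70 pp.

The unemployment rate changed by +2.70 percentage points.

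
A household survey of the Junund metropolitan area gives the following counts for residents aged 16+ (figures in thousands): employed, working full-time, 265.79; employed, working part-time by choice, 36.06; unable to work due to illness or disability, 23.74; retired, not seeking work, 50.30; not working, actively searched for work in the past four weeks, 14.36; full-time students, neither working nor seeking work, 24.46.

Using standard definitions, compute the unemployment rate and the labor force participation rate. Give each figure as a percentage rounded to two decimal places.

Employed = 265.79 + 36.06 = 301.85 thousand.
Unemployed = 14.36 thousand.
Labor force = 301.85 + 14.36 = 316.21 thousand.
Not in labor force = 23.74 + 50.30 + 24.46 = 98.50 thousand (those not working and not actively searching are outside the labor force).
Civilian working-age population = 316.21 + 98.50 = 414.71 thousand.
Unemployment rate = 14.36 / 316.21 = 4.54%.
Labor force participation rate = 316.21 / 414.71 = 76.25%.

Unemployment rate ≈ 4.54%; labor force participation rate ≈ 76.25%.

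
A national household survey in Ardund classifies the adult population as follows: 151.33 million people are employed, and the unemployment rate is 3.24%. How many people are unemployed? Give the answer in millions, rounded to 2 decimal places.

About 5.07 million are unemployed.

Let U be the number unemployed. The labor force is E + U, and U/(E+U) = 0.0324.
So U = 0.0324 × 151.33 / (1 − 0.0324) = 4.9031 / 0.9676 ≈ 5.07 million.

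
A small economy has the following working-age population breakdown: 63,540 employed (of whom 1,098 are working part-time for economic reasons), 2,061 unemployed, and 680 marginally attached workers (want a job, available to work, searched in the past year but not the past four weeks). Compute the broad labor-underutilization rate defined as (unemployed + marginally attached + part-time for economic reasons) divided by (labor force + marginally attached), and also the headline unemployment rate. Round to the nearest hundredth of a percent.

Labor force = 63,540 + 2,061 = 65,601.
Numerator = 2,061 + 680 + 1,098 = 3,839.
Denominator = 65,601 + 680 = 66,281.
Broad rate = 3,839 / 66,281 = 5.79%.
Headline unemployment rate = 2,061 / 65,601 = 3.14%.

Broad underutilization rate ≈ 5.79%; headline unemployment rate ≈ 3.14%.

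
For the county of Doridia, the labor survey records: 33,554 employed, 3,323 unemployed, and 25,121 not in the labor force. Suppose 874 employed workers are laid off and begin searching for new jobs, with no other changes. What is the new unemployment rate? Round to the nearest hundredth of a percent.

Initially, labor force = 33,554 + 3,323 = 36,877, so u = 3,323/36,877 = 9.01%.
After the change, employed falls and unemployed rises by 874; labor force unchanged → E = 32,680, U = 4,197, labor force = 36,877.
New unemployment rate = 4,197 / 36,877 = 11.38%.

New unemployment rate ≈ 11.38%.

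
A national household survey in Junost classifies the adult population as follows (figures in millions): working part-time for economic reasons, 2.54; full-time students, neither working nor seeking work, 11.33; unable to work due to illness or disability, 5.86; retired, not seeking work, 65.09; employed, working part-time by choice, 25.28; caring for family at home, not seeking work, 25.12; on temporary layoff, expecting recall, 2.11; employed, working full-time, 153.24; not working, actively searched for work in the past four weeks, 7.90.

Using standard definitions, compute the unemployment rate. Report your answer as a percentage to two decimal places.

Unemployment rate ≈ 5.24%.

Employed = 2.54 + 25.28 + 153.24 = 181.06 million (anyone who worked, including part-time for economic reasons, counts as employed).
Unemployed = 2.11 + 7.90 = 10.01 million (jobless and actively searching, or on temporary layoff).
Labor force = 181.06 + 10.01 = 191.07 million.
Unemployment rate = 10.01 / 191.07 = 5.24%.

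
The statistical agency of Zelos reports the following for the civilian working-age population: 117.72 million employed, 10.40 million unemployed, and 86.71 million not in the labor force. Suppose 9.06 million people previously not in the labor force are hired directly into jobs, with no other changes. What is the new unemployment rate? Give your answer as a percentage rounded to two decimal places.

Initially, labor force = 117.72 + 10.40 = 128.12 million, so u = 10.40/128.12 = 8.12%.
After the change, employed and labor force both rise by 9.06; unemployed unchanged → E = 126.78, U = 10.40, labor force = 137.18 million.
New unemployment rate = 10.40 / 137.18 = 7.58%.

New unemployment rate ≈ 7.58%.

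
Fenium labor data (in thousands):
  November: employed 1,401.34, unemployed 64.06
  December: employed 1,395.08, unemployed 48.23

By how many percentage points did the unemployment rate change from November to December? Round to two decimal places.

November: labor force = 1,401.34 + 64.06 = 1,465.40; u = 64.06/1,465.40 = 4.37%.
December: labor force = 1,395.08 + 48.23 = 1,443.31; u = 48.23/1,443.31 = 3.34%.
Change = 3.34% − 4.37% = −1.03 pp.

The unemployment rate changed by −1.03 percentage points.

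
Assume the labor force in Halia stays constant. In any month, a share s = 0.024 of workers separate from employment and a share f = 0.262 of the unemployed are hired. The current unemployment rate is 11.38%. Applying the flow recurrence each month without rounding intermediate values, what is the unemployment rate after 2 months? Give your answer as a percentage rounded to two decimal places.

With a fixed labor force, u_{t+1} = u_t + s·(1−u_t) − f·u_t = u_t·(1−s−f) + s.
Here 1−s−f = 0.714 and s = 0.024.
u_1 = 0.113800 × 0.714 + 0.024 = 0.105253.
u_2 = 0.105253 × 0.714 + 0.024 = 0.099151.

Unemployment rate after two months ≈ 9.92%.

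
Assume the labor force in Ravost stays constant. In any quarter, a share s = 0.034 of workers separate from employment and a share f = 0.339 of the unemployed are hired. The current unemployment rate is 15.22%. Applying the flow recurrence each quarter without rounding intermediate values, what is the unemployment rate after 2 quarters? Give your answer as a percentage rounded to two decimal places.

With a fixed labor force, u_{t+1} = u_t + s·(1−u_t) − f·u_t = u_t·(1−s−f) + s.
Here 1−s−f = 0.627 and s = 0.034.
u_1 = 0.152200 × 0.627 + 0.034 = 0.129429.
u_2 = 0.129429 × 0.627 + 0.034 = 0.115152.

Unemployment rate after two quarters ≈ 11.52%.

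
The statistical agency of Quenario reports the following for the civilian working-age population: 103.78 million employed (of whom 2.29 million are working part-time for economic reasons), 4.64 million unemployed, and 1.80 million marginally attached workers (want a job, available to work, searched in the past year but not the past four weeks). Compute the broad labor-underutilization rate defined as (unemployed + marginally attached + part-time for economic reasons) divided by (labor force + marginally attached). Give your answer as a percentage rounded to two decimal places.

Labor force = 103.78 + 4.64 = 108.42 million.
Numerator = 4.64 + 1.80 + 2.29 = 8.73 million.
Denominator = 108.42 + 1.80 = 110.22 million.
Broad rate = 8.73 / 110.22 = 7.92%.

Broad underutilization rate ≈ 7.92%.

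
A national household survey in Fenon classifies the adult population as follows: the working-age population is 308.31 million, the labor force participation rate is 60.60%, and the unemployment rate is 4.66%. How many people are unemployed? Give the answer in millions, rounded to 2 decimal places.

Labor force = 0.6060 × 308.31 = 186.84 million.
Unemployed = 0.0466 × 186.84 ≈ 8.71 million.

About 8.71 million are unemployed.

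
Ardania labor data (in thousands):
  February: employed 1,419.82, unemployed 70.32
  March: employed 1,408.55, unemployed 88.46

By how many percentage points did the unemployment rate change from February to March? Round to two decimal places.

The unemployment rate changed by +1.19 percentage points.

February: labor force = 1,419.82 + 70.32 = 1,490.14; u = 70.32/1,490.14 = 4.72%.
March: labor force = 1,408.55 + 88.46 = 1,497.01; u = 88.46/1,497.01 = 5.91%.
Change = 5.91% − 4.72% = +1.19 pp.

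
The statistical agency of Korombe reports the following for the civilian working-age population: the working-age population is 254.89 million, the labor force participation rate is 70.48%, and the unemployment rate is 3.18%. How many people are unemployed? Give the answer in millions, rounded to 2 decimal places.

Labor force = 0.7048 × 254.89 = 179.65 million.
Unemployed = 0.0318 × 179.65 ≈ 5.71 million.

About 5.71 million are unemployed.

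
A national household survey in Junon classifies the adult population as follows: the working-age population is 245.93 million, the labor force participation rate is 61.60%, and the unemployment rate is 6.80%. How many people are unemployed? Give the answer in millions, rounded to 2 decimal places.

Labor force = 0.6160 × 245.93 = 151.49 million.
Unemployed = 0.0680 × 151.49 ≈ 10.30 million.

About 10.30 million are unemployed.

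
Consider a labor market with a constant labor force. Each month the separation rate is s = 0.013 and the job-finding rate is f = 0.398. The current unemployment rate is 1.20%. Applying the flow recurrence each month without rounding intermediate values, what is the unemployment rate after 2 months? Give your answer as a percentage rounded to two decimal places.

Unemployment rate after two months ≈ 2.48%.

With a fixed labor force, u_{t+1} = u_t + s·(1−u_t) − f·u_t = u_t·(1−s−f) + s.
Here 1−s−f = 0.589 and s = 0.013.
u_1 = 0.012000 × 0.589 + 0.013 = 0.020068.
u_2 = 0.020068 × 0.589 + 0.013 = 0.024820.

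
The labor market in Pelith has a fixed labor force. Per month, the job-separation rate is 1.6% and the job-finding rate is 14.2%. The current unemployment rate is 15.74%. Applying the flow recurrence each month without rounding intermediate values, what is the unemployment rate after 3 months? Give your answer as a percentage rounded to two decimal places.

Unemployment rate after three months ≈ 13.48%.

With a fixed labor force, u_{t+1} = u_t + s·(1−u_t) − f·u_t = u_t·(1−s−f) + s.
Here 1−s−f = 0.842 and s = 0.016.
u_1 = 0.157400 × 0.842 + 0.016 = 0.148531.
u_2 = 0.148531 × 0.842 + 0.016 = 0.141063.
u_3 = 0.141063 × 0.842 + 0.016 = 0.134775.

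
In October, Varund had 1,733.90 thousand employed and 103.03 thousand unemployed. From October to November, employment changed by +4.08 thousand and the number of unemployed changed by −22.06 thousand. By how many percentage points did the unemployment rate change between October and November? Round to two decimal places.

October: labor force = 1,733.90 + 103.03 = 1,836.93; u = 103.03/1,836.93 = 5.61%.
November: labor force = 1,737.98 + 80.97 = 1,818.95; u = 80.97/1,818.95 = 4.45%.
Change = 4.45% − 5.61% = −1.16 pp.

The unemployment rate changed by −1.16 percentage points.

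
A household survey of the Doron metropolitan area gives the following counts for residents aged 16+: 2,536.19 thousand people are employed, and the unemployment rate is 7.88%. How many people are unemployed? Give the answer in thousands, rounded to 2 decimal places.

Let U be the number unemployed. The labor force is E + U, and U/(E+U) = 0.0788.
So U = 0.0788 × 2,536.19 / (1 − 0.0788) = 199.8518 / 0.9212 ≈ 216.95 thousand.

About 216.95 thousand are unemployed.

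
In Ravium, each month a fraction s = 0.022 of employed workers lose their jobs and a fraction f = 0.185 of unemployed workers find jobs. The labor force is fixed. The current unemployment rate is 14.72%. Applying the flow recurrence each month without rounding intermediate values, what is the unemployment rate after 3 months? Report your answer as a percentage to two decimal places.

With a fixed labor force, u_{t+1} = u_t + s·(1−u_t) − f·u_t = u_t·(1−s−f) + s.
Here 1−s−f = 0.793 and s = 0.022.
u_1 = 0.147200 × 0.793 + 0.022 = 0.138730.
u_2 = 0.138730 × 0.793 + 0.022 = 0.132013.
u_3 = 0.132013 × 0.793 + 0.022 = 0.126686.

Unemployment rate after three months ≈ 12.67%.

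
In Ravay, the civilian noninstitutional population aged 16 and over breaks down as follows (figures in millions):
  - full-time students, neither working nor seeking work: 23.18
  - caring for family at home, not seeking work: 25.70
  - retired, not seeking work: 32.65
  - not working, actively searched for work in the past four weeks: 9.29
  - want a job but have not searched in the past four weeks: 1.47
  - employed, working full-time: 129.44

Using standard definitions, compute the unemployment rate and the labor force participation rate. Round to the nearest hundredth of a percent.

Unemployment rate ≈ 6.70%; labor force participation rate ≈ 62.57%.

Employed = 129.44 million.
Unemployed = 9.29 million.
Labor force = 129.44 + 9.29 = 138.73 million.
Not in labor force = 23.18 + 25.70 + 32.65 + 1.47 = 83.00 million (those not working and not actively searching are outside the labor force — including those who want a job but have given up searching).
Civilian working-age population = 138.73 + 83.00 = 221.73 million.
Unemployment rate = 9.29 / 138.73 = 6.70%.
Labor force participation rate = 138.73 / 221.73 = 62.57%.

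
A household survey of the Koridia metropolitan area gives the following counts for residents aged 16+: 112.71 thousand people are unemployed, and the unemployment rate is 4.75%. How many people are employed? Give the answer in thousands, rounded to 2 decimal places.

Labor force = U / u = 112.71 / 0.0475 ≈ 2,372.84 thousand.
Employed = labor force − unemployed = 2,372.84 − 112.71 = 2,260.13 thousand.

About 2,260.13 thousand are employed.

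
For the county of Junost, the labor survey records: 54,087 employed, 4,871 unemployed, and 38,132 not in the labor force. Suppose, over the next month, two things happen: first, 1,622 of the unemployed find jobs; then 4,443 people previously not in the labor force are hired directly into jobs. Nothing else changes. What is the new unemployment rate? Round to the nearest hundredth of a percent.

New unemployment rate ≈ 5.12%.

Initially, labor force = 54,087 + 4,871 = 58,958, so u = 4,871/58,958 = 8.26%.
After the first change, unemployed falls and employed rises by 1,622; labor force unchanged → E = 55,709, U = 3,249, labor force = 58,958.
After the second change, employed and labor force both rise by 4,443; unemployed unchanged → E = 60,152, U = 3,249, labor force = 63,401.
New unemployment rate = 3,249 / 63,401 = 5.12%.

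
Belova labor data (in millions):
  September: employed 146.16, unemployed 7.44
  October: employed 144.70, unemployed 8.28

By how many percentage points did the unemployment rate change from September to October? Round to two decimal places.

September: labor force = 146.16 + 7.44 = 153.60; u = 7.44/153.60 = 4.84%.
October: labor force = 144.70 + 8.28 = 152.98; u = 8.28/152.98 = 5.41%.
Change = 5.41% − 4.84% = +0.57 pp.

The unemployment rate changed by +0.57 percentage points.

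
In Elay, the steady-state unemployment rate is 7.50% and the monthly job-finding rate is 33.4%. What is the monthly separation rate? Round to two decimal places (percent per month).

Separation rate ≈ 2.71% per month.

From u* = s/(s+f): s = u·f/(1−u).
s = 0.0750 × 33.4 / (1 − 0.0750) = 2.5050 / 0.9250 ≈ 2.71% per month.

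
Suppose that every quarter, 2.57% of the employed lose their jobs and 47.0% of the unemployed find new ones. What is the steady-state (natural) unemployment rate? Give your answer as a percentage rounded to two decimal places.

Steady-state unemployment rate ≈ 5.18%.

At steady state the flows balance: s·E = f·U, so U/(E+U) = s/(s+f).
u* = 2.57 / (2.57 + 47.0) = 2.57 / 49.57 = 5.18%.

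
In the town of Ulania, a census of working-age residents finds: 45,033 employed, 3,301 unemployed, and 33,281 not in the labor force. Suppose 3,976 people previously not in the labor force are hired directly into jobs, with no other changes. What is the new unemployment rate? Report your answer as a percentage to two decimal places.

Initially, labor force = 45,033 + 3,301 = 48,334, so u = 3,301/48,334 = 6.83%.
After the change, employed and labor force both rise by 3,976; unemployed unchanged → E = 49,009, U = 3,301, labor force = 52,310.
New unemployment rate = 3,301 / 52,310 = 6.31%.

New unemployment rate ≈ 6.31%.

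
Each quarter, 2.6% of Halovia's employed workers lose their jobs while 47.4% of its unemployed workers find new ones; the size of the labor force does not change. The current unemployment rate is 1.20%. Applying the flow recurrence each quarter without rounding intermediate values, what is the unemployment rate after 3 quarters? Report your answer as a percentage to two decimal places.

With a fixed labor force, u_{t+1} = u_t + s·(1−u_t) − f·u_t = u_t·(1−s−f) + s.
Here 1−s−f = 0.500 and s = 0.026.
u_1 = 0.012000 × 0.500 + 0.026 = 0.032000.
u_2 = 0.032000 × 0.500 + 0.026 = 0.042000.
u_3 = 0.042000 × 0.500 + 0.026 = 0.047000.

Unemployment rate after three quarters ≈ 4.70%.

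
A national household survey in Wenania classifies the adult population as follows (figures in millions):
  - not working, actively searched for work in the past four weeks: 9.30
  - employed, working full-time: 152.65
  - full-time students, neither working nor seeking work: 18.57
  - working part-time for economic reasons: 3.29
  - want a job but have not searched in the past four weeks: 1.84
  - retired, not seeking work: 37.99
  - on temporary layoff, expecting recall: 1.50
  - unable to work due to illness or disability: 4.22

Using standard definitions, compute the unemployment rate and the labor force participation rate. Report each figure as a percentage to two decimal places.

Employed = 152.65 + 3.29 = 155.94 million (anyone who worked, including part-time for economic reasons, counts as employed).
Unemployed = 9.30 + 1.50 = 10.80 million (jobless and actively searching, or on temporary layoff).
Labor force = 155.94 + 10.80 = 166.74 million.
Not in labor force = 18.57 + 1.84 + 37.99 + 4.22 = 62.62 million (those not working and not actively searching are outside the labor force — including those who want a job but have given up searching).
Civilian working-age population = 166.74 + 62.62 = 229.36 million.
Unemployment rate = 10.80 / 166.74 = 6.48%.
Labor force participation rate = 166.74 / 229.36 = 72.70%.

Unemployment rate ≈ 6.48%; labor force participation rate ≈ 72.70%.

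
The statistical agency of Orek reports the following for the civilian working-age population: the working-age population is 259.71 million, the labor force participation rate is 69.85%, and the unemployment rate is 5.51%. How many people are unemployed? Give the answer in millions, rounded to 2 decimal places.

Labor force = 0.6985 × 259.71 = 181.41 million.
Unemployed = 0.0551 × 181.41 ≈ 10.00 million.

About 10.00 million are unemployed.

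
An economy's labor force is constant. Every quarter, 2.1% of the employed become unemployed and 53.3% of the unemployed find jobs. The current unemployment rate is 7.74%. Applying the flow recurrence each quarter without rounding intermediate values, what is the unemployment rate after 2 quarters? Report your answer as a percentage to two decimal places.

With a fixed labor force, u_{t+1} = u_t + s·(1−u_t) − f·u_t = u_t·(1−s−f) + s.
Here 1−s−f = 0.446 and s = 0.021.
u_1 = 0.077400 × 0.446 + 0.021 = 0.055520.
u_2 = 0.055520 × 0.446 + 0.021 = 0.045762.

Unemployment rate after two quarters ≈ 4.58%.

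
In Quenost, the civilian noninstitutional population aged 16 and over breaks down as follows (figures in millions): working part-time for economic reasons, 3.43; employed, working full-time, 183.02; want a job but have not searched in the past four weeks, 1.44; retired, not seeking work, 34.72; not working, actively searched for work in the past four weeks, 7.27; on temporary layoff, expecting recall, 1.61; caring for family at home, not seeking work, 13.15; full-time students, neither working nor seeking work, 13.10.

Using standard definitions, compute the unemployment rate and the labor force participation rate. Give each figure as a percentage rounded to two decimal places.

Employed = 3.43 + 183.02 = 186.45 million (anyone who worked, including part-time for economic reasons, counts as employed).
Unemployed = 7.27 + 1.61 = 8.88 million (jobless and actively searching, or on temporary layoff).
Labor force = 186.45 + 8.88 = 195.33 million.
Not in labor force = 1.44 + 34.72 + 13.15 + 13.10 = 62.41 million (those not working and not actively searching are outside the labor force — including those who want a job but have given up searching).
Civilian working-age population = 195.33 + 62.41 = 257.74 million.
Unemployment rate = 8.88 / 195.33 = 4.55%.
Labor force participation rate = 195.33 / 257.74 = 75.79%.

Unemployment rate ≈ 4.55%; labor force participation rate ≈ 75.79%.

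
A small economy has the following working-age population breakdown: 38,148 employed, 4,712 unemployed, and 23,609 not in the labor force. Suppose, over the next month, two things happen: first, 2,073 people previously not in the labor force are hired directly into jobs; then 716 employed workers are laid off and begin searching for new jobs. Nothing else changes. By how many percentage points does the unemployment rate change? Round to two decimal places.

The unemployment rate changes by +1.09 percentage points.

Initially, labor force = 38,148 + 4,712 = 42,860, so u = 4,712/42,860 = 10.99%.
After the first change, employed and labor force both rise by 2,073; unemployed unchanged → E = 40,221, U = 4,712, labor force = 44,933.
After the second change, employed falls and unemployed rises by 716; labor force unchanged → E = 39,505, U = 5,428, labor force = 44,933.
New unemployment rate = 5,428 / 44,933 = 12.08%.
Change = 12.08% − 10.99% = +1.09 percentage points.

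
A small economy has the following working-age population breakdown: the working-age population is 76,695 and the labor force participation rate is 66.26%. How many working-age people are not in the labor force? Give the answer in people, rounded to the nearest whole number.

Share not in the labor force = 1 − 0.6626 = 0.3374.
Not in labor force = 0.3374 × 76,695 ≈ 25,877.

About 25,877 are not in the labor force.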